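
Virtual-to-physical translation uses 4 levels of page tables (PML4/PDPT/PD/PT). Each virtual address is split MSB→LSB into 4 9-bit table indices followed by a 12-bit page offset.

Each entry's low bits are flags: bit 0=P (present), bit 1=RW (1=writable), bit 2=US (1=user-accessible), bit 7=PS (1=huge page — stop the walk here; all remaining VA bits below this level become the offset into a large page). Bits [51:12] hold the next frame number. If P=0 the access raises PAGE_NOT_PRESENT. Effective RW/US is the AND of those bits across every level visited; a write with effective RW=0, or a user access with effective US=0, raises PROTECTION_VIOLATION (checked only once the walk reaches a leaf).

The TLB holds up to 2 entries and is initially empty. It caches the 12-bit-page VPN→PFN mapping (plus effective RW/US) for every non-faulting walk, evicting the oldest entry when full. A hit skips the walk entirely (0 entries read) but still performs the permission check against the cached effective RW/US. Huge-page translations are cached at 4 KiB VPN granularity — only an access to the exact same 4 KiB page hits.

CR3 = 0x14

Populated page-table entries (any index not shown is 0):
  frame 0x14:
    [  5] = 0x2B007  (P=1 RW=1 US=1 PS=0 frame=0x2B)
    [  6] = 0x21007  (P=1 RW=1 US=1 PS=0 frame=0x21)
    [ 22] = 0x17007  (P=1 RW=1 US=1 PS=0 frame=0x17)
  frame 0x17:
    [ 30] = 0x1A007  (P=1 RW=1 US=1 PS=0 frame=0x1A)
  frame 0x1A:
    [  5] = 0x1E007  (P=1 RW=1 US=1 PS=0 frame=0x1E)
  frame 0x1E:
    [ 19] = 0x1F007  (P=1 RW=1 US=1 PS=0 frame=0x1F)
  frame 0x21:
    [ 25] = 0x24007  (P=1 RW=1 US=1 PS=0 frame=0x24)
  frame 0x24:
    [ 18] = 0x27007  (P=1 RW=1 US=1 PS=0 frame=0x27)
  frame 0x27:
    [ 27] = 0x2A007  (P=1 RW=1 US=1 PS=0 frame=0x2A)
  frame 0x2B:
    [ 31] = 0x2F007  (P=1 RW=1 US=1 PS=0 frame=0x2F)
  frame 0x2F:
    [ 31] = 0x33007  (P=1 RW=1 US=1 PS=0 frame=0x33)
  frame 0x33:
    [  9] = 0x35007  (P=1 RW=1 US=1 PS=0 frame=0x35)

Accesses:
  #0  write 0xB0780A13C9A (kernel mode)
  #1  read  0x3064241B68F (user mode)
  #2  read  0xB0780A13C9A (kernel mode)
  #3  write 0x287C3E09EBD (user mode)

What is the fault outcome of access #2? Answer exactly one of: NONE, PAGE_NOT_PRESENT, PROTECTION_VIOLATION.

Walk each access:
#0 VA=0xB0780A13C9A (w,kernel):
  L0 @0x14[22] → 0x17007  P=1,RW=1,US=1,PS=0
  L1 @0x17[30] → 0x1A007  P=1,RW=1,US=1,PS=0
  L2 @0x1A[5] → 0x1E007  P=1,RW=1,US=1,PS=0
  L3 @0x1E[19] → 0x1F007  P=1,RW=1,US=1,PS=0
  ⇒ phys 0x1FC9A  [4 reads]
#1 VA=0x3064241B68F (r,user):
  L0 @0x14[6] → 0x21007  P=1,RW=1,US=1,PS=0
  L1 @0x21[25] → 0x24007  P=1,RW=1,US=1,PS=0
  L2 @0x24[18] → 0x27007  P=1,RW=1,US=1,PS=0
  L3 @0x27[27] → 0x2A007  P=1,RW=1,US=1,PS=0
  ⇒ phys 0x2A68F  [4 reads]
#2 VA=0xB0780A13C9A (r,kernel):
  TLB hit vpn=0xB0780A13 → PA=0x1FC9A
#3 VA=0x287C3E09EBD (w,user):
  L0 @0x14[5] → 0x2B007  P=1,RW=1,US=1,PS=0
  L1 @0x2B[31] → 0x2F007  P=1,RW=1,US=1,PS=0
  L2 @0x2F[31] → 0x33007  P=1,RW=1,US=1,PS=0
  L3 @0x33[9] → 0x35007  P=1,RW=1,US=1,PS=0
  ⇒ phys 0x35EBD  [4 reads]

Access #2 fault: NONE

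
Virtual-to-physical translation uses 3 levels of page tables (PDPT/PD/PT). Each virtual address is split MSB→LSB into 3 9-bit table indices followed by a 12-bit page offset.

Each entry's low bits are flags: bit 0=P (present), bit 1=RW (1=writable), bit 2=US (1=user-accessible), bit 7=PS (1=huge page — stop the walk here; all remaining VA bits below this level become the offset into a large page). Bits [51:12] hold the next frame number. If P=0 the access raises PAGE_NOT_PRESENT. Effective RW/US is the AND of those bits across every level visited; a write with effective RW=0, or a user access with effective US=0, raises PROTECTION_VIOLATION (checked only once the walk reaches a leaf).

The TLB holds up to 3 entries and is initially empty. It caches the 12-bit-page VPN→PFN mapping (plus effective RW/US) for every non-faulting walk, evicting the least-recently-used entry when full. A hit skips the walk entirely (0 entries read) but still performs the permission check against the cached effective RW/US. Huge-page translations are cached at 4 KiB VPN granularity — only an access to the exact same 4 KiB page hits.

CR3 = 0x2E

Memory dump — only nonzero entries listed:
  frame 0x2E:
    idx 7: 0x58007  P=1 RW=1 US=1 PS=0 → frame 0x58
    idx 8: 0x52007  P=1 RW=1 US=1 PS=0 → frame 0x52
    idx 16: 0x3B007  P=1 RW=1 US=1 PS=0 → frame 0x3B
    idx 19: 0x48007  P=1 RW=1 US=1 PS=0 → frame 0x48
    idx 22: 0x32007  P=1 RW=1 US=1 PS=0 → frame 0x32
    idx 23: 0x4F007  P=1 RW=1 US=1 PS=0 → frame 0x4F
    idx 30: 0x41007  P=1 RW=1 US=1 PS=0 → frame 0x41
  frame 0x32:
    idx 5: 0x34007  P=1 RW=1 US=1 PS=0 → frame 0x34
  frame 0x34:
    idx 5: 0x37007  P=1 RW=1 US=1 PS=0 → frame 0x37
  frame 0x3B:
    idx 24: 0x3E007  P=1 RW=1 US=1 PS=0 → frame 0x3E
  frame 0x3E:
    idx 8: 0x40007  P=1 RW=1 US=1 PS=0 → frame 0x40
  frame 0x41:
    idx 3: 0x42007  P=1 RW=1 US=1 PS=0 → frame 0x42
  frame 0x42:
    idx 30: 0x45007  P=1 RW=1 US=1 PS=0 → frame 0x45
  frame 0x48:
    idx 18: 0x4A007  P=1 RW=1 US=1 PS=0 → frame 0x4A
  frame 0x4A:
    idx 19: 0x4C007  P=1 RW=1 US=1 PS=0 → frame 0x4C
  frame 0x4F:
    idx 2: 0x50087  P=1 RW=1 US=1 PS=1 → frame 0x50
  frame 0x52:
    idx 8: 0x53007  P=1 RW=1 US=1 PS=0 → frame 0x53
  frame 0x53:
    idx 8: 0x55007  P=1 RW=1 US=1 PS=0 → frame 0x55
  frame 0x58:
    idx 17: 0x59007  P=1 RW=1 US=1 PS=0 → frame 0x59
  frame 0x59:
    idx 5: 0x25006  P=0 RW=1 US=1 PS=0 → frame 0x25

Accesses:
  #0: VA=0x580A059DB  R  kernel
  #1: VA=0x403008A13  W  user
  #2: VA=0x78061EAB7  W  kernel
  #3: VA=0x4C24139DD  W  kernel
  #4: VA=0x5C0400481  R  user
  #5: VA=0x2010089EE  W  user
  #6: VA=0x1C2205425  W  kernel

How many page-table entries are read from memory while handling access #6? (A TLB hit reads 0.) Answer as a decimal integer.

Trace:
#0 VA=0x580A059DB (r,kernel):
  L0: frame=0x2E idx=22 entry=0x32007 [P=1 RW=1 US=1 PS=0]
  L1: frame=0x32 idx=5 entry=0x34007 [P=1 RW=1 US=1 PS=0]
  L2: frame=0x34 idx=5 entry=0x37007 [P=1 RW=1 US=1 PS=0]
  ⇒ phys 0x379DB  [3 reads]
#1 VA=0x403008A13 (w,user):
  L0: frame=0x2E idx=16 entry=0x3B007 [P=1 RW=1 US=1 PS=0]
  L1: frame=0x3B idx=24 entry=0x3E007 [P=1 RW=1 US=1 PS=0]
  L2: frame=0x3E idx=8 entry=0x40007 [P=1 RW=1 US=1 PS=0]
  ⇒ phys 0x40A13  [3 reads]
#2 VA=0x78061EAB7 (w,kernel):
  L0: frame=0x2E idx=30 entry=0x41007 [P=1 RW=1 US=1 PS=0]
  L1: frame=0x41 idx=3 entry=0x42007 [P=1 RW=1 US=1 PS=0]
  L2: frame=0x42 idx=30 entry=0x45007 [P=1 RW=1 US=1 PS=0]
  ⇒ phys 0x45AB7  [3 reads]
#3 VA=0x4C24139DD (w,kernel):
  L0: frame=0x2E idx=19 entry=0x48007 [P=1 RW=1 US=1 PS=0]
  L1: frame=0x48 idx=18 entry=0x4A007 [P=1 RW=1 US=1 PS=0]
  L2: frame=0x4A idx=19 entry=0x4C007 [P=1 RW=1 US=1 PS=0]
  ⇒ phys 0x4C9DD  [3 reads]
#4 VA=0x5C0400481 (r,user):
  L0: frame=0x2E idx=23 entry=0x4F007 [P=1 RW=1 US=1 PS=0]
  L1: frame=0x4F idx=2 entry=0x50087 [P=1 RW=1 US=1 PS=1]
  ⇒ phys 0x50481 (huge @L1)  [2 reads]
#5 VA=0x2010089EE (w,user):
  L0: frame=0x2E idx=8 entry=0x52007 [P=1 RW=1 US=1 PS=0]
  L1: frame=0x52 idx=8 entry=0x53007 [P=1 RW=1 US=1 PS=0]
  L2: frame=0x53 idx=8 entry=0x55007 [P=1 RW=1 US=1 PS=0]
  ⇒ phys 0x559EE  [3 reads]
#6 VA=0x1C2205425 (w,kernel):
  L0: frame=0x2E idx=7 entry=0x58007 [P=1 RW=1 US=1 PS=0]
  L1: frame=0x58 idx=17 entry=0x59007 [P=1 RW=1 US=1 PS=0]
  L2: frame=0x59 idx=5 entry=0x25006 [P=0 RW=1 US=1 PS=0]
  → PAGE_NOT_PRESENT  (3 entries read)

Entries read for #6: 3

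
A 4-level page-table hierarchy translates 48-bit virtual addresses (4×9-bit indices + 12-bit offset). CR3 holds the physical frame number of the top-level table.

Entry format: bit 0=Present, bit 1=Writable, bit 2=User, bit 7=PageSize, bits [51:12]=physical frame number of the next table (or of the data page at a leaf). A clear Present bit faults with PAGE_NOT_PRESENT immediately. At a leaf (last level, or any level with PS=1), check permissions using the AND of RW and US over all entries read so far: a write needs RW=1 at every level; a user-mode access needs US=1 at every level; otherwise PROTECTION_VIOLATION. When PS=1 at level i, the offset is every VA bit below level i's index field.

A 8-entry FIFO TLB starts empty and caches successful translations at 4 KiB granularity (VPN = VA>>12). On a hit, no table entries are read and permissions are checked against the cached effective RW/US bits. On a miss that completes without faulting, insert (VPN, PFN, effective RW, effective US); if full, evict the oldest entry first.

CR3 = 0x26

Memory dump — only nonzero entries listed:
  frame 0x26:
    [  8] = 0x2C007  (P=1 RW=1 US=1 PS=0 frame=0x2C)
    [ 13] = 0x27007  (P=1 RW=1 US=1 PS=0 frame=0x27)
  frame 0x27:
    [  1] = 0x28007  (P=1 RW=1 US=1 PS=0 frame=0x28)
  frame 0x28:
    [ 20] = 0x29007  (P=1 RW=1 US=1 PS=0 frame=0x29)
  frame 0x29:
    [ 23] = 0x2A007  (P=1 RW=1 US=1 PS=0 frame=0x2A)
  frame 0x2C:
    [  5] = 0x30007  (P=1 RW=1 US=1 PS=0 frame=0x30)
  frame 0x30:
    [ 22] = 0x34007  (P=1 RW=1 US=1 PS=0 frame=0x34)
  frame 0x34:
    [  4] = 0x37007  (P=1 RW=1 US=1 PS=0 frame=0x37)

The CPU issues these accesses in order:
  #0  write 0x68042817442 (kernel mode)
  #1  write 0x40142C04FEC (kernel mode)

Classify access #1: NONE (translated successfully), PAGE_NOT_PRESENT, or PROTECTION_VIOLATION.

Walk each access:
#0 VA=0x68042817442 (w,kernel):
  L0 @0x26[13] → 0x27007  P=1,RW=1,US=1,PS=0
  L1 @0x27[1] → 0x28007  P=1,RW=1,US=1,PS=0
  L2 @0x28[20] → 0x29007  P=1,RW=1,US=1,PS=0
  L3 @0x29[23] → 0x2A007  P=1,RW=1,US=1,PS=0
  ⇒ phys 0x2A442  [4 reads]
#1 VA=0x40142C04FEC (w,kernel):
  L0 @0x26[8] → 0x2C007  P=1,RW=1,US=1,PS=0
  L1 @0x2C[5] → 0x30007  P=1,RW=1,US=1,PS=0
  L2 @0x30[22] → 0x34007  P=1,RW=1,US=1,PS=0
  L3 @0x34[4] → 0x37007  P=1,RW=1,US=1,PS=0
  ⇒ phys 0x37FEC  [4 reads]

Access #1 fault: NONE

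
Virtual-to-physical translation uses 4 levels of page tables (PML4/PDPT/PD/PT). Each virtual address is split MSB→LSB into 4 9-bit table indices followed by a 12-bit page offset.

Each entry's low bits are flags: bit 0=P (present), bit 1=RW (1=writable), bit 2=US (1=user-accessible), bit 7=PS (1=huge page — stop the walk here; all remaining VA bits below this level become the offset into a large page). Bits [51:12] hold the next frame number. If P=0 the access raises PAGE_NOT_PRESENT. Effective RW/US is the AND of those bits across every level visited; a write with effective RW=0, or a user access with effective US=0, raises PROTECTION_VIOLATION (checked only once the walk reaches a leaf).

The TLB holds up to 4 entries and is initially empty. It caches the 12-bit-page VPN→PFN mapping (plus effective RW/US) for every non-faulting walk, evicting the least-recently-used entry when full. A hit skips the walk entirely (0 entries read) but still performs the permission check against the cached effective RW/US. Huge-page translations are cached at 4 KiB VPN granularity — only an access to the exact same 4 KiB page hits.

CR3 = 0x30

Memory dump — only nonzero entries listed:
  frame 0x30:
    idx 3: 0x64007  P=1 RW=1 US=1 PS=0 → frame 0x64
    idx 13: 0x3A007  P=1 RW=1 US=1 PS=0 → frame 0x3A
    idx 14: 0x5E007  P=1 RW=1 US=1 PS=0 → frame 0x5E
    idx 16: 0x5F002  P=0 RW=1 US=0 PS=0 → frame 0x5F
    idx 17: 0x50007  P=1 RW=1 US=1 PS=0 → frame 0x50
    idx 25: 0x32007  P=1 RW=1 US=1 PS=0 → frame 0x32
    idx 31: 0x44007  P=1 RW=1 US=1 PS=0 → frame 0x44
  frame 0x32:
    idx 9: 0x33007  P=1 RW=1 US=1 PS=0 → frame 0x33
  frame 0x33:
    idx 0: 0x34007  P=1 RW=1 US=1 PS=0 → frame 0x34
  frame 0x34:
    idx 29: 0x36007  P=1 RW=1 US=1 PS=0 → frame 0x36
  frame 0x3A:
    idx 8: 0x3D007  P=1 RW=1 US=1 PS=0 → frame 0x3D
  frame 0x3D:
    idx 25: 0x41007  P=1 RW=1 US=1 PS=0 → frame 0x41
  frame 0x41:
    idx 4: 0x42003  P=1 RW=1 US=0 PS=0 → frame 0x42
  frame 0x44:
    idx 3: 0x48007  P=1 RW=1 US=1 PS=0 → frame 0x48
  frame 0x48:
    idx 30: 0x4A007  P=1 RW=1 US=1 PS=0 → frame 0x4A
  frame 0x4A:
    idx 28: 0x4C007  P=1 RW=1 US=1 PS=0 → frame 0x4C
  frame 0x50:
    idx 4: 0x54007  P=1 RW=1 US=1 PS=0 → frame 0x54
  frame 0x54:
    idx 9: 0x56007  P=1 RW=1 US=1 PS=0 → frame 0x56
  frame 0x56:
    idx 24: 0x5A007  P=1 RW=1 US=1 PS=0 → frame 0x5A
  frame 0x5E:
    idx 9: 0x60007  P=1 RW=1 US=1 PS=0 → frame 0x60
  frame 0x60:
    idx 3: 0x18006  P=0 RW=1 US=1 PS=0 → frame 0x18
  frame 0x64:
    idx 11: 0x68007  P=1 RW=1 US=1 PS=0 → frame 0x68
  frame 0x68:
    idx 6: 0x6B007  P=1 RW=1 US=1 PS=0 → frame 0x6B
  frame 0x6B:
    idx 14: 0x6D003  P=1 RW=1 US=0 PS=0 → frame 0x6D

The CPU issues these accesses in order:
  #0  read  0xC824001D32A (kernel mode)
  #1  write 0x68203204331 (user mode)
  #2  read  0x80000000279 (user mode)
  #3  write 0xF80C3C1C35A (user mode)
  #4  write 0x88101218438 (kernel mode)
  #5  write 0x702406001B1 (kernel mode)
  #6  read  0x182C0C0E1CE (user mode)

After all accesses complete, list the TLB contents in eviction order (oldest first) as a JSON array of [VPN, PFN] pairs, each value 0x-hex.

Trace:
#0 VA=0xC824001D32A (r,kernel):
  lvl0: tbl 0x30, slot 25 ⇒ 0x32007 (P1/RW1/US1/PS0)
  lvl1: tbl 0x32, slot 9 ⇒ 0x33007 (P1/RW1/US1/PS0)
  lvl2: tbl 0x33, slot 0 ⇒ 0x34007 (P1/RW1/US1/PS0)
  lvl3: tbl 0x34, slot 29 ⇒ 0x36007 (P1/RW1/US1/PS0)
  ⇒ phys 0x3632A  [4 reads]
#1 VA=0x68203204331 (w,user):
  lvl0: tbl 0x30, slot 13 ⇒ 0x3A007 (P1/RW1/US1/PS0)
  lvl1: tbl 0x3A, slot 8 ⇒ 0x3D007 (P1/RW1/US1/PS0)
  lvl2: tbl 0x3D, slot 25 ⇒ 0x41007 (P1/RW1/US1/PS0)
  lvl3: tbl 0x41, slot 4 ⇒ 0x42003 (P1/RW1/US0/PS0)
  ⇒ fault: PROTECTION_VIOLATION  — 4 lookups
#2 VA=0x80000000279 (r,user):
  lvl0: tbl 0x30, slot 16 ⇒ 0x5F002 (P0/RW1/US0/PS0)
  ⇒ fault: PAGE_NOT_PRESENT  — 1 lookups
#3 VA=0xF80C3C1C35A (w,user):
  lvl0: tbl 0x30, slot 31 ⇒ 0x44007 (P1/RW1/US1/PS0)
  lvl1: tbl 0x44, slot 3 ⇒ 0x48007 (P1/RW1/US1/PS0)
  lvl2: tbl 0x48, slot 30 ⇒ 0x4A007 (P1/RW1/US1/PS0)
  lvl3: tbl 0x4A, slot 28 ⇒ 0x4C007 (P1/RW1/US1/PS0)
  ⇒ phys 0x4C35A  [4 reads]
#4 VA=0x88101218438 (w,kernel):
  lvl0: tbl 0x30, slot 17 ⇒ 0x50007 (P1/RW1/US1/PS0)
  lvl1: tbl 0x50, slot 4 ⇒ 0x54007 (P1/RW1/US1/PS0)
  lvl2: tbl 0x54, slot 9 ⇒ 0x56007 (P1/RW1/US1/PS0)
  lvl3: tbl 0x56, slot 24 ⇒ 0x5A007 (P1/RW1/US1/PS0)
  ⇒ phys 0x5A438  [4 reads]
#5 VA=0x702406001B1 (w,kernel):
  lvl0: tbl 0x30, slot 14 ⇒ 0x5E007 (P1/RW1/US1/PS0)
  lvl1: tbl 0x5E, slot 9 ⇒ 0x60007 (P1/RW1/US1/PS0)
  lvl2: tbl 0x60, slot 3 ⇒ 0x18006 (P0/RW1/US1/PS0)
  ⇒ fault: PAGE_NOT_PRESENT  — 3 lookups
#6 VA=0x182C0C0E1CE (r,user):
  lvl0: tbl 0x30, slot 3 ⇒ 0x64007 (P1/RW1/US1/PS0)
  lvl1: tbl 0x64, slot 11 ⇒ 0x68007 (P1/RW1/US1/PS0)
  lvl2: tbl 0x68, slot 6 ⇒ 0x6B007 (P1/RW1/US1/PS0)
  lvl3: tbl 0x6B, slot 14 ⇒ 0x6D003 (P1/RW1/US0/PS0)
  ⇒ fault: PROTECTION_VIOLATION  — 4 lookups

TLB: [["0xC824001D", "0x36"], ["0xF80C3C1C", "0x4C"], ["0x88101218", "0x5A"]]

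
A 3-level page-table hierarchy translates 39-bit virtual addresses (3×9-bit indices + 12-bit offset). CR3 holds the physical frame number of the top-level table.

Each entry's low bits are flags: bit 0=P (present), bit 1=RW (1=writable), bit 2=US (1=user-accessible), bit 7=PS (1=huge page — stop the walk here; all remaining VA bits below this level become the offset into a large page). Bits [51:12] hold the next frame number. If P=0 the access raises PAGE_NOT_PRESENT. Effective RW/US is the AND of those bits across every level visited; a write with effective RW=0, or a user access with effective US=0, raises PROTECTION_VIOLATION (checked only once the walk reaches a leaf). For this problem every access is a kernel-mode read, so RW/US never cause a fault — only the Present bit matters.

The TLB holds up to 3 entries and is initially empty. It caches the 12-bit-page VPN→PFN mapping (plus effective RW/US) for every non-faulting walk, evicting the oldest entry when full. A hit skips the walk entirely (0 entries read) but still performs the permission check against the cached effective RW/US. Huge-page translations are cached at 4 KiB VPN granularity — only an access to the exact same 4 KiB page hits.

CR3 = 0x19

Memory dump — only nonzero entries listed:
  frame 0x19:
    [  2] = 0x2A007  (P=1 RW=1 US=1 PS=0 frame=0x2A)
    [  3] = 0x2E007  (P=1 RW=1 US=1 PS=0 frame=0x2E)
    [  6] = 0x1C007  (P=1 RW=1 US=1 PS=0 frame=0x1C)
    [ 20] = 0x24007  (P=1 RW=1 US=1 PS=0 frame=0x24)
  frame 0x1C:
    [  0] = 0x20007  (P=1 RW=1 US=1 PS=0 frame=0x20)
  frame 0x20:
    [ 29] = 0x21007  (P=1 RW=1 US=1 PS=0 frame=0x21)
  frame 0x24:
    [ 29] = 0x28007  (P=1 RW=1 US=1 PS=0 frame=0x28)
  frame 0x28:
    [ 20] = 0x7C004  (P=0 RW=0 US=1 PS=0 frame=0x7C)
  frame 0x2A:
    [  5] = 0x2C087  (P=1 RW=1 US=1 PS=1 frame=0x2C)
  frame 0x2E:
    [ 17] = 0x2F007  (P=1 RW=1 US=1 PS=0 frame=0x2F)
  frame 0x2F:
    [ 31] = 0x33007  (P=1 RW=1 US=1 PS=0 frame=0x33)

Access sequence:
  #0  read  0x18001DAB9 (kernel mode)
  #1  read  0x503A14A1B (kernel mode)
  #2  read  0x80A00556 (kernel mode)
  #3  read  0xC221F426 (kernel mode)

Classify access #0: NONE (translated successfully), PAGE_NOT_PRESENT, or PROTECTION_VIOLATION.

Walk each access:
#0 VA=0x18001DAB9 (r,kernel):
  L0: frame=0x19 idx=6 entry=0x1C007 [P=1 RW=1 US=1 PS=0]
  L1: frame=0x1C idx=0 entry=0x20007 [P=1 RW=1 US=1 PS=0]
  L2: frame=0x20 idx=29 entry=0x21007 [P=1 RW=1 US=1 PS=0]
  ✓ 0x21AB9  — 3 lookups
#1 VA=0x503A14A1B (r,kernel):
  L0: frame=0x19 idx=20 entry=0x24007 [P=1 RW=1 US=1 PS=0]
  L1: frame=0x24 idx=29 entry=0x28007 [P=1 RW=1 US=1 PS=0]
  L2: frame=0x28 idx=20 entry=0x7C004 [P=0 RW=0 US=1 PS=0]
  ✗ PAGE_NOT_PRESENT  [3 reads]
#2 VA=0x80A00556 (r,kernel):
  L0: frame=0x19 idx=2 entry=0x2A007 [P=1 RW=1 US=1 PS=0]
  L1: frame=0x2A idx=5 entry=0x2C087 [P=1 RW=1 US=1 PS=1]
  ✓ 0x2C556 (huge @L1)  — 2 lookups
#3 VA=0xC221F426 (r,kernel):
  L0: frame=0x19 idx=3 entry=0x2E007 [P=1 RW=1 US=1 PS=0]
  L1: frame=0x2E idx=17 entry=0x2F007 [P=1 RW=1 US=1 PS=0]
  L2: frame=0x2F idx=31 entry=0x33007 [P=1 RW=1 US=1 PS=0]
  ✓ 0x33426  — 3 lookups

Access #0 fault: NONE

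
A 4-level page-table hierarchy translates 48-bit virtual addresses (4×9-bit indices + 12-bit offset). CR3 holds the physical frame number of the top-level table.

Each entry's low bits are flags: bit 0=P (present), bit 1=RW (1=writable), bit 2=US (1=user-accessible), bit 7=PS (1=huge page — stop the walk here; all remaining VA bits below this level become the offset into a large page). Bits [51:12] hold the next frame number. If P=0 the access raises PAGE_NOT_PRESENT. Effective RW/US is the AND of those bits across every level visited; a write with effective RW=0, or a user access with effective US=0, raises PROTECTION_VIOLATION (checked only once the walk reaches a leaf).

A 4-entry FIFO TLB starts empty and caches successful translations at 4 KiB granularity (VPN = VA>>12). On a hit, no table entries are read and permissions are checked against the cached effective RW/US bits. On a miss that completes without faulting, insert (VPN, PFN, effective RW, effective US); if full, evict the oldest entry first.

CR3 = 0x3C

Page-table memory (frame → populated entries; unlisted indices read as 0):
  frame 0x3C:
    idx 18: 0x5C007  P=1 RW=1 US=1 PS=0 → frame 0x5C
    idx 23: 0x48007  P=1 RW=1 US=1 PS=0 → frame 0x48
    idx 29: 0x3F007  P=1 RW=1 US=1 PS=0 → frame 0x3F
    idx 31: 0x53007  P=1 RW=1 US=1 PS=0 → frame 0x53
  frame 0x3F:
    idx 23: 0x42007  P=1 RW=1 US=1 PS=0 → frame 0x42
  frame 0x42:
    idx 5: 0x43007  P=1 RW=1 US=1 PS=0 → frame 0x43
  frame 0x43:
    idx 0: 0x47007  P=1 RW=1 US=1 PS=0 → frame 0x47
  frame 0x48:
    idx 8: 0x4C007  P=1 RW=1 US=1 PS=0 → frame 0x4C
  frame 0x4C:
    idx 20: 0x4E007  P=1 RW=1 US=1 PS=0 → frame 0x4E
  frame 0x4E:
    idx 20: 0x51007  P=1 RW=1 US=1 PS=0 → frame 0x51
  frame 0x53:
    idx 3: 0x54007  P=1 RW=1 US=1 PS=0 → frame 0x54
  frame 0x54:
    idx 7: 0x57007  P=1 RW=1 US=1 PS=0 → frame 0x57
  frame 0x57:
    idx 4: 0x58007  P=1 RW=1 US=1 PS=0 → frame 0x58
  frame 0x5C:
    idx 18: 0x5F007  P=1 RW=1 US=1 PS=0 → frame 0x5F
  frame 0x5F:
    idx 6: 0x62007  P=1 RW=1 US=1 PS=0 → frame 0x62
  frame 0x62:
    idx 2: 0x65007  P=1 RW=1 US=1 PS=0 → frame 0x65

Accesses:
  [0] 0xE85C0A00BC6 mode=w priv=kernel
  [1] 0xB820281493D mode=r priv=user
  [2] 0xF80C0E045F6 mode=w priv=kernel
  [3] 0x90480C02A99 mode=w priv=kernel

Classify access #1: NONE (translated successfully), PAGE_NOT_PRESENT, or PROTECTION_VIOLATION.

Trace:
#0 VA=0xE85C0A00BC6 (w,kernel):
  L0: frame=0x3C idx=29 entry=0x3F007 [P=1 RW=1 US=1 PS=0]
  L1: frame=0x3F idx=23 entry=0x42007 [P=1 RW=1 US=1 PS=0]
  L2: frame=0x42 idx=5 entry=0x43007 [P=1 RW=1 US=1 PS=0]
  L3: frame=0x43 idx=0 entry=0x47007 [P=1 RW=1 US=1 PS=0]
  ⇒ phys 0x47BC6  [4 reads]
#1 VA=0xB820281493D (r,user):
  L0: frame=0x3C idx=23 entry=0x48007 [P=1 RW=1 US=1 PS=0]
  L1: frame=0x48 idx=8 entry=0x4C007 [P=1 RW=1 US=1 PS=0]
  L2: frame=0x4C idx=20 entry=0x4E007 [P=1 RW=1 US=1 PS=0]
  L3: frame=0x4E idx=20 entry=0x51007 [P=1 RW=1 US=1 PS=0]
  ⇒ phys 0x5193D  [4 reads]
#2 VA=0xF80C0E045F6 (w,kernel):
  L0: frame=0x3C idx=31 entry=0x53007 [P=1 RW=1 US=1 PS=0]
  L1: frame=0x53 idx=3 entry=0x54007 [P=1 RW=1 US=1 PS=0]
  L2: frame=0x54 idx=7 entry=0x57007 [P=1 RW=1 US=1 PS=0]
  L3: frame=0x57 idx=4 entry=0x58007 [P=1 RW=1 US=1 PS=0]
  ⇒ phys 0x585F6  [4 reads]
#3 VA=0x90480C02A99 (w,kernel):
  L0: frame=0x3C idx=18 entry=0x5C007 [P=1 RW=1 US=1 PS=0]
  L1: frame=0x5C idx=18 entry=0x5F007 [P=1 RW=1 US=1 PS=0]
  L2: frame=0x5F idx=6 entry=0x62007 [P=1 RW=1 US=1 PS=0]
  L3: frame=0x62 idx=2 entry=0x65007 [P=1 RW=1 US=1 PS=0]
  ⇒ phys 0x65A99  [4 reads]

Access #1 fault: NONE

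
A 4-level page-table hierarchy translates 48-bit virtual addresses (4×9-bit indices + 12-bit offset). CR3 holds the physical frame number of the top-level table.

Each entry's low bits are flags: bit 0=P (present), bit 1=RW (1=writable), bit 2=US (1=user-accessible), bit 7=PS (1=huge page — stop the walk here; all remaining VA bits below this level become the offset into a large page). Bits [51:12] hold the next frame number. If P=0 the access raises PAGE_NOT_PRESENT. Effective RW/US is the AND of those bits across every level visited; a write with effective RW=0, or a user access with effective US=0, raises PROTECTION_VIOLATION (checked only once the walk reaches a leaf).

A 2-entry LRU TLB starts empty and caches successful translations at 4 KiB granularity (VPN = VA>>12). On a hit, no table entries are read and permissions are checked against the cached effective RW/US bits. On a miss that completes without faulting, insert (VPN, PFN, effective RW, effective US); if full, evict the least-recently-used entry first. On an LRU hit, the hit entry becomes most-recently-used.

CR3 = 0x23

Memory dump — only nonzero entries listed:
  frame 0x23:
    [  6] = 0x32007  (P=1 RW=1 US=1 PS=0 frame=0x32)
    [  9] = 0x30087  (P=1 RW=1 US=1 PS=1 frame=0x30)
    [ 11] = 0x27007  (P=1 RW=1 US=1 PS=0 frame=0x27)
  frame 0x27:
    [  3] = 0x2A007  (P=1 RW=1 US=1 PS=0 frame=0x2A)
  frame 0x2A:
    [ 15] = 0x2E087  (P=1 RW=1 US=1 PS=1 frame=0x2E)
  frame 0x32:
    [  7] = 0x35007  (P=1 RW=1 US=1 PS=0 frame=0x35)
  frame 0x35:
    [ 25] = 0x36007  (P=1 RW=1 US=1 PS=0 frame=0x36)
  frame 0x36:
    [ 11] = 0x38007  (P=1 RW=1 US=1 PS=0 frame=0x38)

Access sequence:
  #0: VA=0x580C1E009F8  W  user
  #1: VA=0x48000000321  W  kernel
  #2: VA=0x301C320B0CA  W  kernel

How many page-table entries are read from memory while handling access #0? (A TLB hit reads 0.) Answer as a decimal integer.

Trace:
#0 VA=0x580C1E009F8 (w,user):
  [0] read 0x23 idx=11: raw=0x27007 flags P=1 W=1 U=1 S=0
  [1] read 0x27 idx=3: raw=0x2A007 flags P=1 W=1 U=1 S=0
  [2] read 0x2A idx=15: raw=0x2E087 flags P=1 W=1 U=1 S=1
  ✓ 0x2E9F8 (huge @L2)  — 3 lookups
#1 VA=0x48000000321 (w,kernel):
  [0] read 0x23 idx=9: raw=0x30087 flags P=1 W=1 U=1 S=1
  ✓ 0x30321 (huge @L0)  — 1 lookups
#2 VA=0x301C320B0CA (w,kernel):
  [0] read 0x23 idx=6: raw=0x32007 flags P=1 W=1 U=1 S=0
  [1] read 0x32 idx=7: raw=0x35007 flags P=1 W=1 U=1 S=0
  [2] read 0x35 idx=25: raw=0x36007 flags P=1 W=1 U=1 S=0
  [3] read 0x36 idx=11: raw=0x38007 flags P=1 W=1 U=1 S=0
  ✓ 0x380CA  — 4 lookups

Entries read for #0: 3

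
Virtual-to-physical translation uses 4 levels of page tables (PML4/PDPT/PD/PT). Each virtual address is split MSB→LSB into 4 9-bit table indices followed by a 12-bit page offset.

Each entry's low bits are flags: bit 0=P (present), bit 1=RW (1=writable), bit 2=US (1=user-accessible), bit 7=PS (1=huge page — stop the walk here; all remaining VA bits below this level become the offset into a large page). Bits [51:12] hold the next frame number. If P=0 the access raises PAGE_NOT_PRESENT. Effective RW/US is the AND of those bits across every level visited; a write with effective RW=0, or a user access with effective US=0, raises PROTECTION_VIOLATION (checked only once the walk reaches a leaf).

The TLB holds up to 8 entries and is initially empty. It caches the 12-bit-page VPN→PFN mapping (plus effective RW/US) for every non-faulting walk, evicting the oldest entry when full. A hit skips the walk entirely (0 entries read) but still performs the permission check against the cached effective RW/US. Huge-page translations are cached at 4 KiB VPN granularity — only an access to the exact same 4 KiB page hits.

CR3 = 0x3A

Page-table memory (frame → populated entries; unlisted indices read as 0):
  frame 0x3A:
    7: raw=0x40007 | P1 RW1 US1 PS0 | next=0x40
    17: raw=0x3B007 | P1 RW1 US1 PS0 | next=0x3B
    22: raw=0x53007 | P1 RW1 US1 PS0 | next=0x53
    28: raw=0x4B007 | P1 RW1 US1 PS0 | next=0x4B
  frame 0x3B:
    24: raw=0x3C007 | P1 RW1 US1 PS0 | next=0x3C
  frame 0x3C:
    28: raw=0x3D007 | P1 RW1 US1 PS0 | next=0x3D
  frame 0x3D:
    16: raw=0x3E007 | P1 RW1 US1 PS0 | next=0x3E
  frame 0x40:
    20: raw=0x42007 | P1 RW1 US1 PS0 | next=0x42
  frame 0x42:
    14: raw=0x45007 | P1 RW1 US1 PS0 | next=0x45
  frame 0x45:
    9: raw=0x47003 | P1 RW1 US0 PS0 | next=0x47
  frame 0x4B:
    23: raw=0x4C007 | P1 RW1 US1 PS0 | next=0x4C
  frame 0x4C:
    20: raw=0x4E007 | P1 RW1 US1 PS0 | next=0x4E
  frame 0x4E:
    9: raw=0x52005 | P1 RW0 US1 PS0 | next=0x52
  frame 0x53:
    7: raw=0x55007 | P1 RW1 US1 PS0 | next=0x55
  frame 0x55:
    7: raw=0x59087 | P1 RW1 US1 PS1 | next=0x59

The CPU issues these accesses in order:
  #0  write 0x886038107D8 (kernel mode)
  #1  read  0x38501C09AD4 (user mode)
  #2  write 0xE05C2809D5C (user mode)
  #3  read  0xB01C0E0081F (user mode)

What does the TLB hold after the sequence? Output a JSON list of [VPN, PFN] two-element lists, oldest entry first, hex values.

Trace:
#0 VA=0x886038107D8 (w,kernel):
  [0] read 0x3A idx=17: raw=0x3B007 flags P=1 W=1 U=1 S=0
  [1] read 0x3B idx=24: raw=0x3C007 flags P=1 W=1 U=1 S=0
  [2] read 0x3C idx=28: raw=0x3D007 flags P=1 W=1 U=1 S=0
  [3] read 0x3D idx=16: raw=0x3E007 flags P=1 W=1 U=1 S=0
  ⇒ phys 0x3E7D8  [4 reads]
#1 VA=0x38501C09AD4 (r,user):
  [0] read 0x3A idx=7: raw=0x40007 flags P=1 W=1 U=1 S=0
  [1] read 0x40 idx=20: raw=0x42007 flags P=1 W=1 U=1 S=0
  [2] read 0x42 idx=14: raw=0x45007 flags P=1 W=1 U=1 S=0
  [3] read 0x45 idx=9: raw=0x47003 flags P=1 W=1 U=0 S=0
  ✗ PROTECTION_VIOLATION  [4 reads]
#2 VA=0xE05C2809D5C (w,user):
  [0] read 0x3A idx=28: raw=0x4B007 flags P=1 W=1 U=1 S=0
  [1] read 0x4B idx=23: raw=0x4C007 flags P=1 W=1 U=1 S=0
  [2] read 0x4C idx=20: raw=0x4E007 flags P=1 W=1 U=1 S=0
  [3] read 0x4E idx=9: raw=0x52005 flags P=1 W=0 U=1 S=0
  ✗ PROTECTION_VIOLATION  [4 reads]
#3 VA=0xB01C0E0081F (r,user):
  [0] read 0x3A idx=22: raw=0x53007 flags P=1 W=1 U=1 S=0
  [1] read 0x53 idx=7: raw=0x55007 flags P=1 W=1 U=1 S=0
  [2] read 0x55 idx=7: raw=0x59087 flags P=1 W=1 U=1 S=1
  ⇒ phys 0x5981F (huge @L2)  [3 reads]

TLB: [["0x88603810", "0x3E"], ["0xB01C0E00", "0x59"]]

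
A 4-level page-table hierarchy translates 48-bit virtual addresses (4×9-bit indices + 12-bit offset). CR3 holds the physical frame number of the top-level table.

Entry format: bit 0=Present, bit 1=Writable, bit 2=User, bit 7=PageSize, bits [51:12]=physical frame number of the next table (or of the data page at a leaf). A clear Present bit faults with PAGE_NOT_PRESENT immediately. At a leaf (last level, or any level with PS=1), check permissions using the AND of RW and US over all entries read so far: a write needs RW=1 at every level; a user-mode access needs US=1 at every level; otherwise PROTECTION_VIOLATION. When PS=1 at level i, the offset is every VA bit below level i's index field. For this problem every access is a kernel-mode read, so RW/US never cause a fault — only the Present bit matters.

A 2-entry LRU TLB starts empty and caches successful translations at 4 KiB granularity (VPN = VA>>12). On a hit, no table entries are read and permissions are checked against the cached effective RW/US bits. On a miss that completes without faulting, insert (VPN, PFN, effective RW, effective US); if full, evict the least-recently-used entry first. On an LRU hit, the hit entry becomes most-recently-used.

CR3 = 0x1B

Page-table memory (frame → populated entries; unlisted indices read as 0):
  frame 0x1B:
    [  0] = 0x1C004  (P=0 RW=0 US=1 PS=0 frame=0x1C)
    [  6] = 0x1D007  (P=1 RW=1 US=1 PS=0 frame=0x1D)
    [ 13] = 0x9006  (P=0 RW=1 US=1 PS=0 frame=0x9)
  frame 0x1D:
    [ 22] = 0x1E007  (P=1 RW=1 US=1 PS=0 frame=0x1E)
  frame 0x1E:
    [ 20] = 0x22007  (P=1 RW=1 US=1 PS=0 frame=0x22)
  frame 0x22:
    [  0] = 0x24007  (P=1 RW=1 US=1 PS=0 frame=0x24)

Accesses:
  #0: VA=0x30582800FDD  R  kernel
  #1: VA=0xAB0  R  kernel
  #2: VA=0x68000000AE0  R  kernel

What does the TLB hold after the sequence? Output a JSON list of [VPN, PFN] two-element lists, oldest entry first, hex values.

Per-access translation:
#0 VA=0x30582800FDD (r,kernel):
  L0: frame=0x1B idx=6 entry=0x1D007 [P=1 RW=1 US=1 PS=0]
  L1: frame=0x1D idx=22 entry=0x1E007 [P=1 RW=1 US=1 PS=0]
  L2: frame=0x1E idx=20 entry=0x22007 [P=1 RW=1 US=1 PS=0]
  L3: frame=0x22 idx=0 entry=0x24007 [P=1 RW=1 US=1 PS=0]
  → PA=0x24FDD  (4 entries read)
#1 VA=0xAB0 (r,kernel):
  L0: frame=0x1B idx=0 entry=0x1C004 [P=0 RW=0 US=1 PS=0]
  ⇒ fault: PAGE_NOT_PRESENT  — 1 lookups
#2 VA=0x68000000AE0 (r,kernel):
  L0: frame=0x1B idx=13 entry=0x9006 [P=0 RW=1 US=1 PS=0]
  ⇒ fault: PAGE_NOT_PRESENT  — 1 lookups

TLB: [["0x30582800", "0x24"]]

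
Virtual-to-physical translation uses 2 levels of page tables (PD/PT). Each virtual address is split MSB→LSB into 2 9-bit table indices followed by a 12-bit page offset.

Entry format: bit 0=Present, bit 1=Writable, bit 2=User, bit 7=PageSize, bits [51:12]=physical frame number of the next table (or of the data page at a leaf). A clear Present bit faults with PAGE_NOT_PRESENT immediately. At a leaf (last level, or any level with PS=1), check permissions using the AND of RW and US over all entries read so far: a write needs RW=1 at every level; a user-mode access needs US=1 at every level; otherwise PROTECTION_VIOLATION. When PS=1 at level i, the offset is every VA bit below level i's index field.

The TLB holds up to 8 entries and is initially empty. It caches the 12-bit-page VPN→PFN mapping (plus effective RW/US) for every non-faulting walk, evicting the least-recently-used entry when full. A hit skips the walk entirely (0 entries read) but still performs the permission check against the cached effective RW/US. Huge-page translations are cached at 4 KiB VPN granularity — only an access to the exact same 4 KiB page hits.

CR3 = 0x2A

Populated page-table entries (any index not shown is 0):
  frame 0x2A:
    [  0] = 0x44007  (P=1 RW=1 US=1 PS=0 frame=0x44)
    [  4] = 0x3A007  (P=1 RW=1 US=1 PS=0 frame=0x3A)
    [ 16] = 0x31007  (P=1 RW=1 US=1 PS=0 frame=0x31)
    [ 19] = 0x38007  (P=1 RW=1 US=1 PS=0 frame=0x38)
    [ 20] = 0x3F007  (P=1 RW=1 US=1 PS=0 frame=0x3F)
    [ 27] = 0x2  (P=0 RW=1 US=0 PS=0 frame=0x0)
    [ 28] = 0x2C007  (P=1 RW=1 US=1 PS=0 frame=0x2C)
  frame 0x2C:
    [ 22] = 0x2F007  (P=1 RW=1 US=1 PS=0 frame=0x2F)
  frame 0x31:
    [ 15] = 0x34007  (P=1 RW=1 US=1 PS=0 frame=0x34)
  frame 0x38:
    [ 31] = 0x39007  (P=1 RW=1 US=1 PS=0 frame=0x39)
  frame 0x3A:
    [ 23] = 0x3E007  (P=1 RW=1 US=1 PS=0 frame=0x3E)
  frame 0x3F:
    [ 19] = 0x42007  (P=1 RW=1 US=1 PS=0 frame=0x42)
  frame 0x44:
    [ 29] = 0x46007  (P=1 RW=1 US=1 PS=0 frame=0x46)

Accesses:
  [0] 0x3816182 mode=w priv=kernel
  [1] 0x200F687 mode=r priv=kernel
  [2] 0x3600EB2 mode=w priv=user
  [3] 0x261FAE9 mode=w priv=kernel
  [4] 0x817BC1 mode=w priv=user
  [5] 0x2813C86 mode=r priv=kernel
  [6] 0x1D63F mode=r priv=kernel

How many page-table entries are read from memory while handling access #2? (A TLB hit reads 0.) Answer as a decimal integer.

Walk each access:
#0 VA=0x3816182 (w,kernel):
  [0] read 0x2A idx=28: raw=0x2C007 flags P=1 W=1 U=1 S=0
  [1] read 0x2C idx=22: raw=0x2F007 flags P=1 W=1 U=1 S=0
  ✓ 0x2F182  — 2 lookups
#1 VA=0x200F687 (r,kernel):
  [0] read 0x2A idx=16: raw=0x31007 flags P=1 W=1 U=1 S=0
  [1] read 0x31 idx=15: raw=0x34007 flags P=1 W=1 U=1 S=0
  ✓ 0x34687  — 2 lookups
#2 VA=0x3600EB2 (w,user):
  [0] read 0x2A idx=27: raw=0x2 flags P=0 W=1 U=0 S=0
  ✗ PAGE_NOT_PRESENT  [1 reads]
#3 VA=0x261FAE9 (w,kernel):
  [0] read 0x2A idx=19: raw=0x38007 flags P=1 W=1 U=1 S=0
  [1] read 0x38 idx=31: raw=0x39007 flags P=1 W=1 U=1 S=0
  ✓ 0x39AE9  — 2 lookups
#4 VA=0x817BC1 (w,user):
  [0] read 0x2A idx=4: raw=0x3A007 flags P=1 W=1 U=1 S=0
  [1] read 0x3A idx=23: raw=0x3E007 flags P=1 W=1 U=1 S=0
  ✓ 0x3EBC1  — 2 lookups
#5 VA=0x2813C86 (r,kernel):
  [0] read 0x2A idx=20: raw=0x3F007 flags P=1 W=1 U=1 S=0
  [1] read 0x3F idx=19: raw=0x42007 flags P=1 W=1 U=1 S=0
  ✓ 0x42C86  — 2 lookups
#6 VA=0x1D63F (r,kernel):
  [0] read 0x2A idx=0: raw=0x44007 flags P=1 W=1 U=1 S=0
  [1] read 0x44 idx=29: raw=0x46007 flags P=1 W=1 U=1 S=0
  ✓ 0x4663F  — 2 lookups

Entries read for #2: 1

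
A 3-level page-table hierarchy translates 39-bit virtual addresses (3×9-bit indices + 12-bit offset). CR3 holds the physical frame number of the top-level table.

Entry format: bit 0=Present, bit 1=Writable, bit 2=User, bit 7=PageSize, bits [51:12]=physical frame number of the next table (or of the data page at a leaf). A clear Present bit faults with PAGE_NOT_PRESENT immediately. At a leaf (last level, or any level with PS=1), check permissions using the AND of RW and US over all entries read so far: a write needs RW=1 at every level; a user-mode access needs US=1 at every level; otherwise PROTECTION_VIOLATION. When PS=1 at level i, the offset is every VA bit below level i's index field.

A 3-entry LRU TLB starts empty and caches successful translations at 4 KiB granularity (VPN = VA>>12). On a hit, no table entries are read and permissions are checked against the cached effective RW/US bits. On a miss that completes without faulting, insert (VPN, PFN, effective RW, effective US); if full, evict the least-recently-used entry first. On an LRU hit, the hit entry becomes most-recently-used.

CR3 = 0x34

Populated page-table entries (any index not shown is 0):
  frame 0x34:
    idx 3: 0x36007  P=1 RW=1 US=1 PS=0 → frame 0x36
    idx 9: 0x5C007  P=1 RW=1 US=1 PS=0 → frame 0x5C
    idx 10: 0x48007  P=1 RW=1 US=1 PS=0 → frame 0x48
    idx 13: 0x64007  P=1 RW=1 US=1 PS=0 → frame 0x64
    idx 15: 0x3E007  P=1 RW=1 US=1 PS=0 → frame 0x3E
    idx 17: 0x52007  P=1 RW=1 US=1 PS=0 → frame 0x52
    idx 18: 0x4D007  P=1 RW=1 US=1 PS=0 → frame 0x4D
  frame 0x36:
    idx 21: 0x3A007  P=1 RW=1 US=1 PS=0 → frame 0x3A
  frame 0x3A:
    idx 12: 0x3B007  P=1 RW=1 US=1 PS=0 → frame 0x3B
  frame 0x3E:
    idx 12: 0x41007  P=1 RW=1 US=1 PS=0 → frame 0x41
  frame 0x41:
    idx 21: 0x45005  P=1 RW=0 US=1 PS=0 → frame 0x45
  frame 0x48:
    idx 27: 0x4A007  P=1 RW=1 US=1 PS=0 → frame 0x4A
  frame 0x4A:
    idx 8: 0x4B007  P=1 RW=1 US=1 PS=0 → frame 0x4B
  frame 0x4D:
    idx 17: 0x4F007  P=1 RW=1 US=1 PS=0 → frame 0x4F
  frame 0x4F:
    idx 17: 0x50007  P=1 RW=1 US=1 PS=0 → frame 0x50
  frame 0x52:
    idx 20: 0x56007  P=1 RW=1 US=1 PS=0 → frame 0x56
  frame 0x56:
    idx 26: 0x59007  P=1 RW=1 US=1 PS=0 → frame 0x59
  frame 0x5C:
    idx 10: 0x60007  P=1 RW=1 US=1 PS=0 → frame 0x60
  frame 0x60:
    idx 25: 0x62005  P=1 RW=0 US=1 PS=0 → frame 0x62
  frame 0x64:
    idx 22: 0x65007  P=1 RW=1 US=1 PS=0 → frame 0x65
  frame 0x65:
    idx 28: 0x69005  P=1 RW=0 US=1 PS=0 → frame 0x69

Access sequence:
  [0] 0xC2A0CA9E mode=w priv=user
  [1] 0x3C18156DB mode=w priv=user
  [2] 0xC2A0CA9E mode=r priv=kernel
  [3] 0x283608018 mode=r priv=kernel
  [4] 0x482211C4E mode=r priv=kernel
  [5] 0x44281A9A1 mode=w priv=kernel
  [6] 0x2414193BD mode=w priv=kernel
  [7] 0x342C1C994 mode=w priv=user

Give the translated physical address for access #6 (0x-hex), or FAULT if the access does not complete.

Trace:
#0 VA=0xC2A0CA9E (w,user):
  L0: frame=0x34 idx=3 entry=0x36007 [P=1 RW=1 US=1 PS=0]
  L1: frame=0x36 idx=21 entry=0x3A007 [P=1 RW=1 US=1 PS=0]
  L2: frame=0x3A idx=12 entry=0x3B007 [P=1 RW=1 US=1 PS=0]
  ✓ 0x3BA9E  — 3 lookups
#1 VA=0x3C18156DB (w,user):
  L0: frame=0x34 idx=15 entry=0x3E007 [P=1 RW=1 US=1 PS=0]
  L1: frame=0x3E idx=12 entry=0x41007 [P=1 RW=1 US=1 PS=0]
  L2: frame=0x41 idx=21 entry=0x45005 [P=1 RW=0 US=1 PS=0]
  → PROTECTION_VIOLATION  (3 entries read)
#2 VA=0xC2A0CA9E (r,kernel):
  TLB hit vpn=0xC2A0C → PA=0x3BA9E
#3 VA=0x283608018 (r,kernel):
  L0: frame=0x34 idx=10 entry=0x48007 [P=1 RW=1 US=1 PS=0]
  L1: frame=0x48 idx=27 entry=0x4A007 [P=1 RW=1 US=1 PS=0]
  L2: frame=0x4A idx=8 entry=0x4B007 [P=1 RW=1 US=1 PS=0]
  ✓ 0x4B018  — 3 lookups
#4 VA=0x482211C4E (r,kernel):
  L0: frame=0x34 idx=18 entry=0x4D007 [P=1 RW=1 US=1 PS=0]
  L1: frame=0x4D idx=17 entry=0x4F007 [P=1 RW=1 US=1 PS=0]
  L2: frame=0x4F idx=17 entry=0x50007 [P=1 RW=1 US=1 PS=0]
  ✓ 0x50C4E  — 3 lookups
#5 VA=0x44281A9A1 (w,kernel):
  L0: frame=0x34 idx=17 entry=0x52007 [P=1 RW=1 US=1 PS=0]
  L1: frame=0x52 idx=20 entry=0x56007 [P=1 RW=1 US=1 PS=0]
  L2: frame=0x56 idx=26 entry=0x59007 [P=1 RW=1 US=1 PS=0]
  ✓ 0x599A1  — 3 lookups
#6 VA=0x2414193BD (w,kernel):
  L0: frame=0x34 idx=9 entry=0x5C007 [P=1 RW=1 US=1 PS=0]
  L1: frame=0x5C idx=10 entry=0x60007 [P=1 RW=1 US=1 PS=0]
  L2: frame=0x60 idx=25 entry=0x62005 [P=1 RW=0 US=1 PS=0]
  → PROTECTION_VIOLATION  (3 entries read)
#7 VA=0x342C1C994 (w,user):
  L0: frame=0x34 idx=13 entry=0x64007 [P=1 RW=1 US=1 PS=0]
  L1: frame=0x64 idx=22 entry=0x65007 [P=1 RW=1 US=1 PS=0]
  L2: frame=0x65 idx=28 entry=0x69005 [P=1 RW=0 US=1 PS=0]
  → PROTECTION_VIOLATION  (3 entries read)

Access #6 PA: FAULT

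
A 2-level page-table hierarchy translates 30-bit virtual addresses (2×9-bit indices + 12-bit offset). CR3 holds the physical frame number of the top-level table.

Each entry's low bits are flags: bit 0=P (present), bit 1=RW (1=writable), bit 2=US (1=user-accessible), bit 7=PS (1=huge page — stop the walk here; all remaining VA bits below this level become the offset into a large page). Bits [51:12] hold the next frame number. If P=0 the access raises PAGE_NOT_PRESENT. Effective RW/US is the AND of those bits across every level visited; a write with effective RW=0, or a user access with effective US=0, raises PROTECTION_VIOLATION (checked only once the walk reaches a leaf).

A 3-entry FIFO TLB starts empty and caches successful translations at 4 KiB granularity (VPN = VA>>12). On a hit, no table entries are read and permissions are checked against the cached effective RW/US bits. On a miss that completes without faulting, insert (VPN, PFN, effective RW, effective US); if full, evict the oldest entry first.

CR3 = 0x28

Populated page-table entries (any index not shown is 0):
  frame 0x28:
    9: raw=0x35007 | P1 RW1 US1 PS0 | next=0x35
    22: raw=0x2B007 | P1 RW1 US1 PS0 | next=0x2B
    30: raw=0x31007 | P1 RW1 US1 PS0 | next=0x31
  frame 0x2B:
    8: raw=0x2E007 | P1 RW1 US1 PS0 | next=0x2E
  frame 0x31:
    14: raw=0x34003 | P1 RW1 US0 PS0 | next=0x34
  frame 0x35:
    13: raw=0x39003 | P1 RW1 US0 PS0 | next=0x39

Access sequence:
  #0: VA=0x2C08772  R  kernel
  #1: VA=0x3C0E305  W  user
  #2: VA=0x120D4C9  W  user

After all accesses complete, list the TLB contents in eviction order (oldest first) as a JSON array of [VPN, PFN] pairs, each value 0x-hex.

Trace:
#0 VA=0x2C08772 (r,kernel):
  lvl0: tbl 0x28, slot 22 ⇒ 0x2B007 (P1/RW1/US1/PS0)
  lvl1: tbl 0x2B, slot 8 ⇒ 0x2E007 (P1/RW1/US1/PS0)
  ⇒ phys 0x2E772  [2 reads]
#1 VA=0x3C0E305 (w,user):
  lvl0: tbl 0x28, slot 30 ⇒ 0x31007 (P1/RW1/US1/PS0)
  lvl1: tbl 0x31, slot 14 ⇒ 0x34003 (P1/RW1/US0/PS0)
  ⇒ fault: PROTECTION_VIOLATION  — 2 lookups
#2 VA=0x120D4C9 (w,user):
  lvl0: tbl 0x28, slot 9 ⇒ 0x35007 (P1/RW1/US1/PS0)
  lvl1: tbl 0x35, slot 13 ⇒ 0x39003 (P1/RW1/US0/PS0)
  ⇒ fault: PROTECTION_VIOLATION  — 2 lookups

TLB: [["0x2C08", "0x2E"]]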